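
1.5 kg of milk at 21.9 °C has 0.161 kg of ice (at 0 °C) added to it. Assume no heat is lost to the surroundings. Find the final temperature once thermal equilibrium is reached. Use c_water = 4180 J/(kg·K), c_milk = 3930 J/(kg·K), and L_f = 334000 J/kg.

T_f ≈ 11.5 °C

Let T be the final temperature. ΣQ_i = 0:
latent heat to melt: 0.161·334000 = 53774; meltwater 0→T: 0.161·4180·T = 672.98 T; milk cools: 1.5·3930·(T − 21.9) = 5895(T − 21.9)
6568 T = 129100 − 53774 = 75326
T ≈ 11.47 °C. Since T > 0 °C, the all-ice-melts assumption holds.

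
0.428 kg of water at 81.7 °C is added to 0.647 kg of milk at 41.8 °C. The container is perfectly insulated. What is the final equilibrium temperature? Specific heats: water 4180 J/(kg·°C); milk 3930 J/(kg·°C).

Conservation of energy gives ΣQ = 0:
0.428·4180·(T − 81.7) + 0.647·3930·(T − 41.8) = 0
1789(T − 81.7) + 2542.7(T − 41.8) = 0
(1789 + 2542.7) T = 1789·81.7 + 2542.7·41.8
T = 252450/4331.8 ≈ 58.28 °C

T_f ≈ 58.3 °C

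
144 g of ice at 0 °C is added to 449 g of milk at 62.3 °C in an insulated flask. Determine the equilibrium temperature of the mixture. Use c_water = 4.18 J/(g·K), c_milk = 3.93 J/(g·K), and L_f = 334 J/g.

T_f ≈ 26.1 °C

Conservation of energy gives ΣQ = 0:
melt ice: 144·334 = 48096; meltwater 0→T: 144·4.18·T = 601.92 T; milk: 1764.6(T − 62.3)
2366.5 T = 109933 − 48096 = 61837
T ≈ 26.13 °C (positive, so assuming full melt was valid).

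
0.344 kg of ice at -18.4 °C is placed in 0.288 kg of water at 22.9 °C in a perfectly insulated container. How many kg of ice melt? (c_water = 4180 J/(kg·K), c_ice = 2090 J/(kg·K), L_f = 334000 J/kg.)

m_melted ≈ 0.0429 kg

Cooling the water to 0 °C releases 0.288×4180×22.9 = 27568 J.
Warming the ice to 0 °C takes 0.344×2090×18.4 = 13229 J, leaving 14339 J for melting.
To melt every bit of ice: 0.344×334000 = 114896 J.
14339 J < 114896 J, so only part of the ice melts and the system sits at 0 °C.
Mass melted = 14339/334000 ≈ 0.04293 kg.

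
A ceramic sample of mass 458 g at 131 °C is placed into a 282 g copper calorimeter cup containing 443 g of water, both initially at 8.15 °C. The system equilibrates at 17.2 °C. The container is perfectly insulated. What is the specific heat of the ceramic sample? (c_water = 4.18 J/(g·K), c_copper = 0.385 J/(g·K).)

c ≈ 0.34 J/(g·K)

Heat gained plus heat lost sum to zero:
458·c·(17.2 − 131) + 443·4.18·(17.2 − 8.15) + 282·0.385·(17.2 − 8.15) = 0
-52120 c = -17741
c = -17741/-52120 ≈ 0.3404 J/(g·K)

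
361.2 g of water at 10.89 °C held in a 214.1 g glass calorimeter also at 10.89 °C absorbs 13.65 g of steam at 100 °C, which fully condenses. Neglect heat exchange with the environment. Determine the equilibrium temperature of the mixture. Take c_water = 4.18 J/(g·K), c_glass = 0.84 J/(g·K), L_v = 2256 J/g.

Heat gained plus heat lost sum to zero:
steam→water at 100 °C releases m L_v = 13.65·2256 = 30794; condensed water 100 °C→T: 57.06(T − 100); water warms: 361.2·4.18·(T − 10.89) = 1509.8(T − 10.89); cup: 179.84(T − 10.89)
1746.7 T = 30794 + 5705.7 + 18400 = 54900
T ≈ 31.43 °C — below 100 °C, confirming all the steam condensed.

T_f ≈ 31.4 °C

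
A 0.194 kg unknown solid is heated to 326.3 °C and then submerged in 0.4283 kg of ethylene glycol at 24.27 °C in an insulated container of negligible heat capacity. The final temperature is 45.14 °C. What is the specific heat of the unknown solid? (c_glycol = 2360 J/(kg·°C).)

c ≈ 387 J/(kg·°C)

Energy conservation, ΣQ = 0:
0.194·c·(45.14 − 326.3) + 0.4283·2360·(45.14 − 24.27) = 0
-54.55 c = -21095
c = -21095/-54.55 ≈ 386.7 J/(kg·°C)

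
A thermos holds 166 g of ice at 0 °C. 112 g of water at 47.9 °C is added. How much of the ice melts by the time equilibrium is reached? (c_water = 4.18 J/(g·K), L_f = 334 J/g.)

m_melted ≈ 67.1 g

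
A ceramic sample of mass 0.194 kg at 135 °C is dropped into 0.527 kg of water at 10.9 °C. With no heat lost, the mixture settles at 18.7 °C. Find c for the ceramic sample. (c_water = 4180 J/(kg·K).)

Heat lost by the ceramic sample = heat gained by the water:
0.194·c·(135 − 18.7) = 0.527·4180·(18.7 − 10.9)
22.56 c = 17182  ⇒  c ≈ 761.6 J/(kg·K)

c ≈ 762 J/(kg·K)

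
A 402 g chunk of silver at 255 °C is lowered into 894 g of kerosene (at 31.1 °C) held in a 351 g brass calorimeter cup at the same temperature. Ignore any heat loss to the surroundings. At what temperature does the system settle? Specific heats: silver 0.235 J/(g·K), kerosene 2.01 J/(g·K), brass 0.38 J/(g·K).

With ΣQ=0 the equilibrium temperature is the m·c-weighted mean:
T_f = (94.47*255 + 1796.9*31.1 + 133.38*31.1) / (94.47 + 1796.9 + 133.38)
    = 84123 / 2024.8 ≈ 41.55 °C

T_f ≈ 41.5 °C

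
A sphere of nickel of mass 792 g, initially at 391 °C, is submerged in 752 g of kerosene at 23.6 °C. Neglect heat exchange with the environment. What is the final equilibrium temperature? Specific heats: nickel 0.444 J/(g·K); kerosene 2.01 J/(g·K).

T_f ≈ 92.9 °C

Energy conservation, ΣQ = 0:
792×0.444×(T − 391) + 752×2.01×(T − 23.6) = 0
1863.2 T = 173166
T = 173166 / 1863.2 = 92.9 °C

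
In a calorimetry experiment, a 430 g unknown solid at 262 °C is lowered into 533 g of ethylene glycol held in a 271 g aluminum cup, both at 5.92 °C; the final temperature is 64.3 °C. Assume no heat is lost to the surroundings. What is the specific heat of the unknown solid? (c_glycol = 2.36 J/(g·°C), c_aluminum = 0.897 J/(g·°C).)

Heat gained plus heat lost sum to zero:
430×c×(64.3 − 262) + 533×2.36×(64.3 − 5.92) + 271×0.897×(64.3 − 5.92) = 0
-85011 c = -87626
c = -87626/-85011 ≈ 1.031 J/(g·°C)

c ≈ 1.03 J/(g·°C)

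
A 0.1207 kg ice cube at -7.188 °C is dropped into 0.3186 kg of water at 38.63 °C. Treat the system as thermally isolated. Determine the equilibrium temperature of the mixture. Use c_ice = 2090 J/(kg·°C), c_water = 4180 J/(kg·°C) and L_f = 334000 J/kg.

T_f ≈ 5.1 °C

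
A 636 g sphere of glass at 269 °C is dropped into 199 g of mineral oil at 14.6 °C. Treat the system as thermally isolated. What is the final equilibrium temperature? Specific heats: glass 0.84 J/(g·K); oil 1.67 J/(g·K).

Heat gained plus heat lost sum to zero:
636*0.84*(T − 269) + 199*1.67*(T − 14.6) = 0
866.57 T = 148563
T = 148563/866.57 ≈ 171.44 °C

T_f ≈ 171.4 °C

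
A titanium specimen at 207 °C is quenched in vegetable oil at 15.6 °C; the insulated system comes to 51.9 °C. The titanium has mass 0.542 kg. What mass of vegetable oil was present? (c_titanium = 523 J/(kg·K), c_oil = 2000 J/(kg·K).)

m ≈ 0.606 kg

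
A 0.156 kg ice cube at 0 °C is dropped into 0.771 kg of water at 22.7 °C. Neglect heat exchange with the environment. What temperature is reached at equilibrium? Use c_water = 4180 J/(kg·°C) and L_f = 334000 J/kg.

T_f ≈ 5.4 °C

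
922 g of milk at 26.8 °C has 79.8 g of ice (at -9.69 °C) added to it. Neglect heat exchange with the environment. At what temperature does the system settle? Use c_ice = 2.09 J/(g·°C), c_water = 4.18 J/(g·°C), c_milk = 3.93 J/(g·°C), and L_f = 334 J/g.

T_f ≈ 17.4 °C

Energy conservation, ΣQ = 0:
warm ice to 0 °C: 79.8·2.09·(0 − (-9.69)) = 1616.1
  melt ice: 79.8·334 = 26653
  meltwater 0→T: 79.8·4.18·T = 333.56 T
  milk cools: 922·3.93·(T − 26.8) = 3623.5(T − 26.8)
3957 T = 97109 − 28269 = 68839
T ≈ 17.40 °C (positive, so assuming full melt was valid).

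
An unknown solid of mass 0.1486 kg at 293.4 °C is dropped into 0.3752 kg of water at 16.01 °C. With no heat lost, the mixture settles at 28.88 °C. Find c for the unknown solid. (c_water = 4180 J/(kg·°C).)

c ≈ 513 J/(kg·°C)

m_s c (T_s − T_f) = m_water c_water (T_f − T_0):
0.1486×c×(293.4 − 28.88) = 0.3752×4180×(28.88 − 16.01)
39.31 c = 20184  ⇒  c ≈ 513.5 J/(kg·°C)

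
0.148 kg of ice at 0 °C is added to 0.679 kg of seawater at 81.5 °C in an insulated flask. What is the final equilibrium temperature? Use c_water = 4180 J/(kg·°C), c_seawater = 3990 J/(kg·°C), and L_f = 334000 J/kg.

Taking heat into each body as positive, Σ m c ΔT = 0:
melt ice: 0.148×334000 = 49432; warm the meltwater: 618.64 T; seawater cools: 0.679×3990×(T − 81.5) = 2709.2(T − 81.5)
3327.8 T = 220801 − 49432 = 171369
T ≈ 51.50 °C. Since T > 0 °C, the all-ice-melts assumption holds.

T_f ≈ 51.5 °C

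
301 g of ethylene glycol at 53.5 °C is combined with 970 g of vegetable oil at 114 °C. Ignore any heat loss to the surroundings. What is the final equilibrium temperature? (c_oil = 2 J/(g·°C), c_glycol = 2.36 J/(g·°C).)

T_f ≈ 97.8 °C

Conservation of energy gives ΣQ = 0:
970·2·(T − 114) + 301·2.36·(T − 53.5) = 0
1940(T − 114) + 710.36(T − 53.5) = 0
2650.4 T = 259164
T = 259164 / 2650.4 = 97.8 °C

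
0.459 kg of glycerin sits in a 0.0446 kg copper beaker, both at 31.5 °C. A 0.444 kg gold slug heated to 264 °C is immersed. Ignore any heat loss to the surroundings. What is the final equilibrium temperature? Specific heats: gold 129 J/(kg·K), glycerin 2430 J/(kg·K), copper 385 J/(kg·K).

T_f is the heat-capacity-weighted average of the initial temperatures:
T_f = (57.28·264 + 1115.4·31.5 + 17.17·31.5) / (57.28 + 1115.4 + 17.17)
    = 50796 / 1189.8 ≈ 42.69 °C

T_f ≈ 42.7 °C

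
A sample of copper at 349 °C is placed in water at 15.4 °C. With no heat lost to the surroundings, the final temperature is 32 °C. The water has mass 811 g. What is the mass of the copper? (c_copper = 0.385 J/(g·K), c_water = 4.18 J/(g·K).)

m ≈ 461 g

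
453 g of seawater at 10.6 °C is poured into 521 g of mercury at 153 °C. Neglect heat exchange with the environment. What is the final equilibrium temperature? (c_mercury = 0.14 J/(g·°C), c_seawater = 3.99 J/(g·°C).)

Heat gained plus heat lost sum to zero:
521×0.14×(T − 153) + 453×3.99×(T − 10.6) = 0
72.94(T − 153) + 1807.5(T − 10.6) = 0
1880.4 T = 30319
T = 30319/1880.4 ≈ 16.12 °C

T_f ≈ 16.1 °C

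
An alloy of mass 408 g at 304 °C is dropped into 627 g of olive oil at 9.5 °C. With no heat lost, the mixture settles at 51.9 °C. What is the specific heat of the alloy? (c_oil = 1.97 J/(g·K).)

c ≈ 0.509 J/(g·K)

Heat lost by the alloy = heat gained by the oil:
408·c·(304 − 51.9) = 627·1.97·(51.9 − 9.5)
102857 c = 52372  ⇒  c ≈ 0.5092 J/(g·K)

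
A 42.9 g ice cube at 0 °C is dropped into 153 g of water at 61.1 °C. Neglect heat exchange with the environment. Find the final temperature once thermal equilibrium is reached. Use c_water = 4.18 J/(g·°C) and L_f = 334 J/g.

T_f ≈ 30.2 °C

Sum of m c ΔT and latent-heat terms is zero:
latent heat to melt: 42.9·334 = 14329; meltwater 0→T: 42.9·4.18·T = 179.32 T; water cools: 153·4.18·(T − 61.1) = 639.54(T − 61.1)
818.86 T = 39076 − 14329 = 24747
T ≈ 30.22 °C — above 0 °C, consistent with complete melting.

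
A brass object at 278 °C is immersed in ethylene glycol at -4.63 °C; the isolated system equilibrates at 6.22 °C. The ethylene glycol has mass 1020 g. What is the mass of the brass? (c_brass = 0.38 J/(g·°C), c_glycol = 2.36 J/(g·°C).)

m ≈ 253 g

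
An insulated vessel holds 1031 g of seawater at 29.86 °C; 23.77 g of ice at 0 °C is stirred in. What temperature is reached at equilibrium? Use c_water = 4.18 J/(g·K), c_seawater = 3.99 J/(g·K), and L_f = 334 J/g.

Energy balance with sensible and latent terms:
melt ice: 23.77·334 = 7939.2; meltwater 0→T: 23.77·4.18·T = 99.36 T; seawater: 4113.7(T − 29.86)
4213 T = 122835 − 7939.2 = 114896
T ≈ 27.27 °C — above 0 °C, consistent with complete melting.

T_f ≈ 27.3 °C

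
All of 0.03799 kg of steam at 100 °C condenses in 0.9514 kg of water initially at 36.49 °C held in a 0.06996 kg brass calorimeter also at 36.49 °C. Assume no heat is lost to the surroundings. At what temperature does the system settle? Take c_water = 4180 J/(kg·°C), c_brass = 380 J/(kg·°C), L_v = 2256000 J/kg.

Setting the total heat transfer to zero:
steam→water at 100 °C releases m L_v = 0.03799×2256000 = 85705; condensed water 100 °C→T: 158.8(T − 100); water warms: 0.9514×4180×(T − 36.49) = 3976.9(T − 36.49); cup: 26.58(T − 36.49)
4162.2 T = 85705 + 15880 + 146085 = 247671
T ≈ 59.50 °C — below 100 °C, confirming all the steam condensed.

T_f ≈ 59.5 °C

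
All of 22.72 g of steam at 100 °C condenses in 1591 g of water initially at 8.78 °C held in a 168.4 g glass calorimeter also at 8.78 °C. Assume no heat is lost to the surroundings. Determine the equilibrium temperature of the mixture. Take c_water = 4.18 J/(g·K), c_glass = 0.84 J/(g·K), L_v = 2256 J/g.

T_f ≈ 17.5 °C

Conservation of energy gives ΣQ = 0:
condense steam: −22.72·2256 = −51256
  condensate cools 100→T: 22.72·4.18·(T − 100) = 94.97(T − 100)
  water warms: 1591·4.18·(T − 8.78) = 6650.4(T − 8.78)
  glass cup: 168.4·0.84·(T − 8.78) = 141.46(T − 8.78)
6886.8 T = 51256 + 9497 + 59632 = 120386
T ≈ 17.48 °C, under the boiling point, so the assumption holds.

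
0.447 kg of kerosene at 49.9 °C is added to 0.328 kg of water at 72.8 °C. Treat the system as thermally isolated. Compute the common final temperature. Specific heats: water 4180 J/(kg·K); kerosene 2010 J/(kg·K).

T_f = Σ m_i c_i T_i / Σ m_i c_i:
T_f = (1371×72.8 + 898.47×49.9) / (1371 + 898.47)
    = 144645 / 2269.5 ≈ 63.73 °C

T_f ≈ 63.7 °C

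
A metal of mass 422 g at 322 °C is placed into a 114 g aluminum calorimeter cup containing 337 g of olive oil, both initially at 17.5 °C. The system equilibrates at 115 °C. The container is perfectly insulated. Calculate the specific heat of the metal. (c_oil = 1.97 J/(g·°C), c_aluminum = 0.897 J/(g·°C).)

c ≈ 0.855 J/(g·°C)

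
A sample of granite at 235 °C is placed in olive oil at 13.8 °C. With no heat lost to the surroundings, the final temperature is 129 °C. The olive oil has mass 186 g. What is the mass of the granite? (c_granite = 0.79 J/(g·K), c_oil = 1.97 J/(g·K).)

|Q_granite| = |Q_oil|:
m×0.79×(235 − 129) = 186×1.97×(129 − 13.8)
83.74 m = 42212  ⇒  m ≈ 504.1 g

m ≈ 504 g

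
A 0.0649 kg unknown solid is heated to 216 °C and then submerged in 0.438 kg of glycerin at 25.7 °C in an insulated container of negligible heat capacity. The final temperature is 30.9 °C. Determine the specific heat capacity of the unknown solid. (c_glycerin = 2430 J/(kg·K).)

c ≈ 461 J/(kg·K)

Energy conservation, ΣQ = 0:
0.0649·c·(30.9 − 216) + 0.438·2430·(30.9 − 25.7) = 0
-12.01 c = -5534.6
c = -5534.6/-12.01 ≈ 460.7 J/(kg·K)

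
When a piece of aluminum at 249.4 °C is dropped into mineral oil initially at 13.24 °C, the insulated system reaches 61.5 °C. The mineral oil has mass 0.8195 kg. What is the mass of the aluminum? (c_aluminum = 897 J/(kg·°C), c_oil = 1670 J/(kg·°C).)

Energy conservation, ΣQ = 0:
m·897·(61.5 − 249.4) + 0.8195·1670·(61.5 − 13.24) = 0
-168546 m = -66047
m = -66047/-168546 ≈ 0.3919 kg

m ≈ 0.392 kg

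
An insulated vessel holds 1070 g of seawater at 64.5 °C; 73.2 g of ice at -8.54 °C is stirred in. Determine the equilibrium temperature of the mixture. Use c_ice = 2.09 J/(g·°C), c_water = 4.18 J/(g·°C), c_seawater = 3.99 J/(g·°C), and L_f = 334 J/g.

Net heat exchanged in the isolated system is zero:
ice -8.54→0 °C: 73.2·2.09·8.54 = 1306.5; fusion: m_ice L_f = 73.2·334 = 24449; warm the meltwater: 305.98 T; seawater cools: 1070·3.99·(T − 64.5) = 4269.3(T − 64.5)
4575.3 T = 275370 − 25755 = 249615
T ≈ 54.56 °C (positive, so assuming full melt was valid).

T_f ≈ 54.6 °C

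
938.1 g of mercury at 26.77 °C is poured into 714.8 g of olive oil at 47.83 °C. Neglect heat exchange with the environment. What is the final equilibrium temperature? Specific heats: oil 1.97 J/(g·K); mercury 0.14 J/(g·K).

Heat gained plus heat lost sum to zero:
714.8×1.97×(T − 47.83) + 938.1×0.14×(T − 26.77) = 0
(1408.2 + 131.33) T = 1408.2×47.83 + 131.33×26.77
T ≈ 46.03 °C

T_f ≈ 46.0 °C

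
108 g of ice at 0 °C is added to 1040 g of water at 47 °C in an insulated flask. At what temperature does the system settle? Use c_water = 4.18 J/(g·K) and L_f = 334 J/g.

T_f ≈ 35.1 °C

Setting the total heat transfer to zero:
latent heat to melt: 108·334 = 36072; warm the meltwater: 451.44 T; water: 4347.2(T − 47)
4798.6 T = 204318 − 36072 = 168246
T ≈ 35.06 °C (positive, so assuming full melt was valid).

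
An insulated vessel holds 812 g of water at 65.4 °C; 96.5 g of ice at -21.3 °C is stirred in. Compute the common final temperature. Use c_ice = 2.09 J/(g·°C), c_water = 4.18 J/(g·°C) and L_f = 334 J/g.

Taking heat into each body as positive, Σ m c ΔT = 0:
ice -21.3→0 °C: 96.5·2.09·21.3 = 4295.9
  melt ice: 96.5·334 = 32231
  warm the meltwater: 403.37 T
  water cools: 812·4.18·(T − 65.4) = 3394.2(T − 65.4)
3797.5 T = 221978 − 36527 = 185451
T ≈ 48.83 °C — above 0 °C, consistent with complete melting.

T_f ≈ 48.8 °C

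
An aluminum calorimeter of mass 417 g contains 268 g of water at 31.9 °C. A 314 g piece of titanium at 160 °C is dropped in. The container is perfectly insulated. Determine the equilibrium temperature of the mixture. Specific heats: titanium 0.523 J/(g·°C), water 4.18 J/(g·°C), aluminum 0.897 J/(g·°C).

T_f ≈ 44.6 °C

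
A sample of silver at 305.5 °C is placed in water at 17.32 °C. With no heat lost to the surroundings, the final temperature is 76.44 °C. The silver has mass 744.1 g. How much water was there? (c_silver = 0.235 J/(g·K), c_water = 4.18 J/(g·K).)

m ≈ 162 g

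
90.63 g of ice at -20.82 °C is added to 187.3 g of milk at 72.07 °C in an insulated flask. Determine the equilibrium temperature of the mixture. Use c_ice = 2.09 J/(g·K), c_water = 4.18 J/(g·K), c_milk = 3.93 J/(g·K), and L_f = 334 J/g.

T_f ≈ 16.9 °C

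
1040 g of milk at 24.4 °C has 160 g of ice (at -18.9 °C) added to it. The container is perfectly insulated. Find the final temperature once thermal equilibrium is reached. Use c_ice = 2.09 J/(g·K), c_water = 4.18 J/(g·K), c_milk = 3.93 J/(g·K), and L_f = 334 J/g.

Setting the total heat transfer to zero:
ice -18.9→0 °C: 160×2.09×18.9 = 6320.2
  latent heat to melt: 160×334 = 53440
  warm the meltwater: 668.8 T
  milk: 4087.2(T − 24.4)
4756 T = 99728 − 59760 = 39968
T ≈ 8.40 °C (positive, so assuming full melt was valid).

T_f ≈ 8.4 °C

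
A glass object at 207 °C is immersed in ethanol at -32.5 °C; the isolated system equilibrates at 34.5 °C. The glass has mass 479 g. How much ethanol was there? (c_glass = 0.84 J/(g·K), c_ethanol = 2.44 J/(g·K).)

|Q_glass| = |Q_ethanol|:
479·0.84·(207 − 34.5) = m·2.44·(34.5 − (-32.5))
163.48 m = 69407  ⇒  m ≈ 424.6 g

m ≈ 425 g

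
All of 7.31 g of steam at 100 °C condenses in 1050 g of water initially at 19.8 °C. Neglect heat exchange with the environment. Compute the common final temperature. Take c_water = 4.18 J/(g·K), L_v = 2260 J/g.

T_f ≈ 24.1 °C

Energy conservation, ΣQ = 0:
steam→water at 100 °C releases m L_v = 7.31×2260 = 16521; condensed water 100 °C→T: 30.56(T − 100); original water: 4389(T − 19.8)
4419.6 T = 16521 + 3055.6 + 86902 = 106478
T ≈ 24.09 °C (< 100 °C, so full condensation is consistent).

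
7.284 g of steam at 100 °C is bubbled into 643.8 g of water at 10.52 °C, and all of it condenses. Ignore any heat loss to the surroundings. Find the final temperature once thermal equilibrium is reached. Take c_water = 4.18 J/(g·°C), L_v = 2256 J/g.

T_f ≈ 17.6 °C

Conservation of energy gives ΣQ = 0:
latent heat released on condensation: 7.284×2256 = 16433
  condensate cools 100→T: 7.284×4.18×(T − 100) = 30.45(T − 100)
  original water: 2691.1(T − 10.52)
2721.5 T = 16433 + 3044.7 + 28310 = 47788
T ≈ 17.56 °C — below 100 °C, confirming all the steam condensed.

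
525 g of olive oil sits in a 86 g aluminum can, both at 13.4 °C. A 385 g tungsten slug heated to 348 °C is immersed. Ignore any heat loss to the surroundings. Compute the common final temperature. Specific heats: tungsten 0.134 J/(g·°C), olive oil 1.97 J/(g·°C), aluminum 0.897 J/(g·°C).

T_f ≈ 28.2 °C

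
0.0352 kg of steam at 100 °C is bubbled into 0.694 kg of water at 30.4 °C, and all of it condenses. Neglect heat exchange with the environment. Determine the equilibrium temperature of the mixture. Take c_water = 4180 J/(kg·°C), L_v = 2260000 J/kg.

T_f ≈ 59.9 °C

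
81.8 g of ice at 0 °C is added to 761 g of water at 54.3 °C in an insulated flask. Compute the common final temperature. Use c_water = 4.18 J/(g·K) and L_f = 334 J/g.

T_f ≈ 41.3 °C

Net heat exchanged in the isolated system is zero:
latent heat to melt: 81.8·334 = 27321; warm the meltwater: 341.92 T; water cools: 761·4.18·(T − 54.3) = 3181(T − 54.3)
3522.9 T = 172727 − 27321 = 145406
T ≈ 41.27 °C. Since T > 0 °C, the all-ice-melts assumption holds.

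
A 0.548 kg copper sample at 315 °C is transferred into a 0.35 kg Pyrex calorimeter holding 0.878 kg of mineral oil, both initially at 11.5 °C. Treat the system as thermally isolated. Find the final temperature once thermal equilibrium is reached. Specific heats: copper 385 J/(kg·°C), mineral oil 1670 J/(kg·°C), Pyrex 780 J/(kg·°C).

T_f is the heat-capacity-weighted average of the initial temperatures:
T_f = (210.98*315 + 1466.3*11.5 + 273*11.5) / (210.98 + 1466.3 + 273)
    = 86460 / 1950.2 ≈ 44.33 °C

T_f ≈ 44.3 °C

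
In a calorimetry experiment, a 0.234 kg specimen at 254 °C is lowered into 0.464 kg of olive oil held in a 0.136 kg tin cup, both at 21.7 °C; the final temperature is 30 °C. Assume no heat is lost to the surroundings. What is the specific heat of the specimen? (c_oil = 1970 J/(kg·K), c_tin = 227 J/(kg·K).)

c ≈ 150 J/(kg·K)

Energy conservation, ΣQ = 0:
0.234·c·(30 − 254) + 0.464·1970·(30 − 21.7) + 0.136·227·(30 − 21.7) = 0
-52.42 c = -7843.1
c = -7843.1/-52.42 ≈ 149.6 J/(kg·K)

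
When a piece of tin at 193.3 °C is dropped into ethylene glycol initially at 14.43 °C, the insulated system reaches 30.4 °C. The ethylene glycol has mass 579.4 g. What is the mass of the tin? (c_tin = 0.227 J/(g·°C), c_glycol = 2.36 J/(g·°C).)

Heat gained plus heat lost sum to zero:
m·0.227·(30.4 − 193.3) + 579.4·2.36·(30.4 − 14.43) = 0
-36.98 m = -21837
m = -21837/-36.98 ≈ 590.5 g

m ≈ 591 g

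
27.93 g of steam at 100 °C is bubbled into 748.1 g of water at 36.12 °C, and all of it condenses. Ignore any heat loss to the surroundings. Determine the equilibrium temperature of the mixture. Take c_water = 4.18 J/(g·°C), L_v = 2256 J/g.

T_f ≈ 57.8 °C

Energy balance with sensible and latent terms:
latent heat released on condensation: 27.93×2256 = 63010; condensed water 100 °C→T: 116.75(T − 100); water warms: 748.1×4.18×(T − 36.12) = 3127.1(T − 36.12)
3243.8 T = 63010 + 11675 + 112949 = 187634
T ≈ 57.84 °C (< 100 °C, so full condensation is consistent).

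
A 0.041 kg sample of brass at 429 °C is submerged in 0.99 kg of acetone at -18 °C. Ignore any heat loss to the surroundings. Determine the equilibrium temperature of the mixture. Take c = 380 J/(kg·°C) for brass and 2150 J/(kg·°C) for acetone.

T_f ≈ -14.8 °C

Set heat shed by the hot body equal to heat absorbed by the cold body:
0.041·380·(429 − T) = 0.99·2150·(T − (-18))
15.58(429 − T) = 2128.5(T − (-18))
2144.1 T = -31629  ⇒  T ≈ -14.75 °C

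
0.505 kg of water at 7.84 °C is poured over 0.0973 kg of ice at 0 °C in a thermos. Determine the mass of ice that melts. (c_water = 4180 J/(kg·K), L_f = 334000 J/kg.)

Water can give up m c ΔT = 0.505·4180·7.84 = 16549 J before reaching 0 °C.
Fully melting the ice requires m_ice L_f = 0.0973·334000 = 32498 J.
That's not enough to melt it all — equilibrium is at 0 °C with ice remaining.
m_melted·334000 = 16549  ⇒  m_melted ≈ 0.04955 kg.

m_melted ≈ 0.0495 kg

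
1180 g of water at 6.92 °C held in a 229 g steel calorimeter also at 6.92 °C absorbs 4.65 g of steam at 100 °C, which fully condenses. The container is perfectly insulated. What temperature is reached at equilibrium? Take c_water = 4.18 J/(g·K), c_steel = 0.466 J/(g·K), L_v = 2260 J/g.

T_f ≈ 9.4 °C

Setting the total heat transfer to zero:
latent heat released on condensation: 4.65·2260 = 10509
  condensate cools 100→T: 4.65·4.18·(T − 100) = 19.44(T − 100)
  original water: 4932.4(T − 6.92)
  cup: 106.71(T − 6.92)
5058.6 T = 10509 + 1943.7 + 34871 = 47323
T ≈ 9.36 °C — below 100 °C, confirming all the steam condensed.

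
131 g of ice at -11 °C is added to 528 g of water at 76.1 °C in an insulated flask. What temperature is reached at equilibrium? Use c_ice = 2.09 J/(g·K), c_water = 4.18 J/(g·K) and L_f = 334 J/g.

Conservation of energy gives ΣQ = 0:
warm ice to 0 °C: 131×2.09×(0 − (-11)) = 3011.7; melt ice: 131×334 = 43754; warm the meltwater: 547.58 T; water: 2207(T − 76.1)
2754.6 T = 167956 − 46766 = 121190
T ≈ 44.00 °C. Since T > 0 °C, the all-ice-melts assumption holds.

T_f ≈ 44.0 °C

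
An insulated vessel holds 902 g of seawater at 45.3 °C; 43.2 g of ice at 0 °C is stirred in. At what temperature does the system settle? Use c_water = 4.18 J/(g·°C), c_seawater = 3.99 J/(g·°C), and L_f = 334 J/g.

T_f ≈ 39.3 °C

Let T be the final temperature. ΣQ_i = 0:
latent heat to melt: 43.2·334 = 14429
  meltwater 0→T: 43.2·4.18·T = 180.58 T
  seawater: 3599(T − 45.3)
3779.6 T = 163034 − 14429 = 148605
T ≈ 39.32 °C — above 0 °C, consistent with complete melting.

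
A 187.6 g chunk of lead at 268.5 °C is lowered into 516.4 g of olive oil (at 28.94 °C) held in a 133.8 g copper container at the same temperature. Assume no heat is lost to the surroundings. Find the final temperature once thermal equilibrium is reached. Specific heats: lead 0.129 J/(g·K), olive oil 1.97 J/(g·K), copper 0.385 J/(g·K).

T_f ≈ 34.2 °C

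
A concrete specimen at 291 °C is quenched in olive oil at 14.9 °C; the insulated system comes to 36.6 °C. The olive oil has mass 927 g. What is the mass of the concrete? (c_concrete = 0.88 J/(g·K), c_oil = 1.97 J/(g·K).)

Heat lost by the concrete = heat gained by the oil:
m·0.88·(291 − 36.6) = 927·1.97·(36.6 − 14.9)
223.87 m = 39628  ⇒  m ≈ 177 g

m ≈ 177 g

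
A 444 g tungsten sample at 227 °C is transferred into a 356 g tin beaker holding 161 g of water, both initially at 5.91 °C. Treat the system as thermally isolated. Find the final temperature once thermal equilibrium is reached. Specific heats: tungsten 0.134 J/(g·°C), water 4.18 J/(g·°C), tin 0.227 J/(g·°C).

T_f ≈ 22.1 °C

Net heat exchanged in the isolated system is zero:
444·0.134·(T − 227) + 161·4.18·(T − 5.91) + 356·0.227·(T − 5.91) = 0
(59.5 + 672.98 + 80.81) T = 59.5·227 + 672.98·5.91 + 80.81·5.91
T ≈ 22.08 °C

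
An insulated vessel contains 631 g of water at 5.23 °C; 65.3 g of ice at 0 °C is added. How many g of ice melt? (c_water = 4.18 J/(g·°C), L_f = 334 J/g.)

m_melted ≈ 41.3 g

Cooling the water to 0 °C releases 631×4.18×5.23 = 13795 J.
To melt every bit of ice: 65.3×334 = 21810 J.
That's not enough to melt it all — equilibrium is at 0 °C with ice remaining.
m_melted×334 = 13795  ⇒  m_melted ≈ 41.3 g.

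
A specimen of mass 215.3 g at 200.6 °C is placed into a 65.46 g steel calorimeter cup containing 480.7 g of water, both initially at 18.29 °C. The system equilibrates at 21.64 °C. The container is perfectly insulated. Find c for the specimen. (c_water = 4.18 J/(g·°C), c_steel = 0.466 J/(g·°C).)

Heat gained plus heat lost sum to zero:
215.3·c·(21.64 − 200.6) + 480.7·4.18·(21.64 − 18.29) + 65.46·0.466·(21.64 − 18.29) = 0
-38530 c = -6833.4
c = -6833.4/-38530 ≈ 0.1774 J/(g·°C)

c ≈ 0.177 J/(g·°C)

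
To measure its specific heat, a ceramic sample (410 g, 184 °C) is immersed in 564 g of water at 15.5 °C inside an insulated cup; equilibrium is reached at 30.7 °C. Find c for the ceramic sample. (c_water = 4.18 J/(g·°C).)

c ≈ 0.57 J/(g·°C)

Net heat exchanged in the isolated system is zero:
410·c·(30.7 − 184) + 564·4.18·(30.7 − 15.5) = 0
-62853 c = -35834
c = -35834/-62853 ≈ 0.5701 J/(g·°C)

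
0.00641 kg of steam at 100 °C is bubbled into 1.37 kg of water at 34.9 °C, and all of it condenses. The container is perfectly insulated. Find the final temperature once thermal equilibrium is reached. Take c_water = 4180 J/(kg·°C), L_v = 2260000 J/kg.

Net heat exchanged in the isolated system is zero:
steam→water at 100 °C releases m L_v = 0.00641×2260000 = 14487
  condensate cools 100→T: 0.00641×4180×(T − 100) = 26.79(T − 100)
  original water: 5726.6(T − 34.9)
5753.4 T = 14487 + 2679.4 + 199858 = 217024
T ≈ 37.72 °C (< 100 °C, so full condensation is consistent).

T_f ≈ 37.7 °C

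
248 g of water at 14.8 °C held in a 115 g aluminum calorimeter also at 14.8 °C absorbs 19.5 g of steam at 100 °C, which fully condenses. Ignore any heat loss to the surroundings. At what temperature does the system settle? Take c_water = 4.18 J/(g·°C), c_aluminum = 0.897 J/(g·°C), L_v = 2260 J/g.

T_f ≈ 56.6 °C

Energy balance with sensible and latent terms:
condense steam: −19.5×2260 = −44070
  condensed water 100 °C→T: 81.51(T − 100)
  water warms: 248×4.18×(T − 14.8) = 1036.6(T − 14.8)
  cup: 103.16(T − 14.8)
1221.3 T = 44070 + 8151 + 16869 = 69090
T ≈ 56.57 °C, under the boiling point, so the assumption holds.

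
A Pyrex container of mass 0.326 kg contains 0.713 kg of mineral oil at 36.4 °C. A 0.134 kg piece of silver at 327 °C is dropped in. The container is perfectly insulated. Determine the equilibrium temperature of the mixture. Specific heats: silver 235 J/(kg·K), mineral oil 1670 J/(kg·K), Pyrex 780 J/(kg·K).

T_f ≈ 42.6 °C

Energy conservation, ΣQ = 0:
0.134·235·(T − 327) + 0.713·1670·(T − 36.4) + 0.326·780·(T − 36.4) = 0
31.49(T − 327) + 1190.7(T − 36.4) + 254.28(T − 36.4) = 0
1476.5 T = 62895
T ≈ 42.60 °C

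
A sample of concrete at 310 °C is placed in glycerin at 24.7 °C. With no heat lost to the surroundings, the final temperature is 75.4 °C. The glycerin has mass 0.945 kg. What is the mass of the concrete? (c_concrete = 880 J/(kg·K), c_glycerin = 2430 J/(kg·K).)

m ≈ 0.564 kg

Energy conservation, ΣQ = 0:
m·880·(75.4 − 310) + 0.945·2430·(75.4 − 24.7) = 0
-206448 m = -116425
m = -116425/-206448 ≈ 0.5639 kg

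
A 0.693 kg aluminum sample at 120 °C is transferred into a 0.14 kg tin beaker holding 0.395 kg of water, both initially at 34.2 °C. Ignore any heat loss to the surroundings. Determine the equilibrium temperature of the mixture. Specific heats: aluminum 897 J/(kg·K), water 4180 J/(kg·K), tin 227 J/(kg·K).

Setting the total heat transfer to zero:
0.693*897*(T − 120) + 0.395*4180*(T − 34.2) + 0.14*227*(T − 34.2) = 0
(621.62 + 1651.1 + 31.78) T = 621.62*120 + 1651.1*34.2 + 31.78*34.2
T ≈ 57.34 °C

T_f ≈ 57.3 °C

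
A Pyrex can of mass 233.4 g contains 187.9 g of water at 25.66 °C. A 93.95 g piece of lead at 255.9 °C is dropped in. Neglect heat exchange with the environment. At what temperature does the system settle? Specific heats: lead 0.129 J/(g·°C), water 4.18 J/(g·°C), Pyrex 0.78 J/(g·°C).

Energy conservation, ΣQ = 0:
93.95*0.129*(T − 255.9) + 187.9*4.18*(T − 25.66) + 233.4*0.78*(T − 25.66) = 0
12.12(T − 255.9) + 785.42(T − 25.66) + 182.05(T − 25.66) = 0
979.59 T = 27927
T ≈ 28.51 °C

T_f ≈ 28.5 °C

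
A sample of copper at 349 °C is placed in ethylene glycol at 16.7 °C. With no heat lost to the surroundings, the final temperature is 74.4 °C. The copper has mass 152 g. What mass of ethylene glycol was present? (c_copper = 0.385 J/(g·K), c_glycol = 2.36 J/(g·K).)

m ≈ 118 g

Heat lost by the copper = heat gained by the glycol:
152×0.385×(349 − 74.4) = m×2.36×(74.4 − 16.7)
136.17 m = 16070  ⇒  m ≈ 118 g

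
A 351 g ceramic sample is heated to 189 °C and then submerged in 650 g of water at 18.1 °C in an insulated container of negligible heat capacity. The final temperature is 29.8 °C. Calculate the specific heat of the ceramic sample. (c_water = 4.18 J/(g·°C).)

m_s c (T_s − T_f) = m_water c_water (T_f − T_0):
351·c·(189 − 29.8) = 650·4.18·(29.8 − 18.1)
55879 c = 31789  ⇒  c ≈ 0.5689 J/(g·°C)

c ≈ 0.569 J/(g·°C)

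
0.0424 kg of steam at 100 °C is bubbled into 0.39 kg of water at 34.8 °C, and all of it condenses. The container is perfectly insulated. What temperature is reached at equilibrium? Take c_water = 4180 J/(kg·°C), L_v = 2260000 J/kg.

Heat gained plus heat lost sum to zero:
latent heat released on condensation: 0.0424·2260000 = 95824; condensate cools 100→T: 0.0424·4180·(T − 100) = 177.23(T − 100); water warms: 0.39·4180·(T − 34.8) = 1630.2(T − 34.8)
1807.4 T = 95824 + 17723 + 56731 = 170278
T ≈ 94.21 °C, under the boiling point, so the assumption holds.

T_f ≈ 94.2 °C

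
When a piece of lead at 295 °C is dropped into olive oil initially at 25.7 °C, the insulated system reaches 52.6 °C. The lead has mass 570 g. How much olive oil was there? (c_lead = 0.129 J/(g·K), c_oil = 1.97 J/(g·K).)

m ≈ 336 g

|Q_lead| = |Q_oil|:
570·0.129·(295 − 52.6) = m·1.97·(52.6 − 25.7)
52.99 m = 17824  ⇒  m ≈ 336.3 g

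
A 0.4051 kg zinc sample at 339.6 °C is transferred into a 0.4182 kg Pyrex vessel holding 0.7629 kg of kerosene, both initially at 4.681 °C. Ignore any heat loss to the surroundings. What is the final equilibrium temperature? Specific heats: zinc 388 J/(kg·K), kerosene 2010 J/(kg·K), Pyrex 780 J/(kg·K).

T_f ≈ 30.8 °C

Taking heat into each body as positive, Σ m c ΔT = 0:
0.4051*388*(T − 339.6) + 0.7629*2010*(T − 4.681) + 0.4182*780*(T − 4.681) = 0
157.18(T − 339.6) + 1533.4(T − 4.681) + 326.2(T − 4.681) = 0
2016.8 T = 62083
T = 62083 / 2016.8 = 30.8 °C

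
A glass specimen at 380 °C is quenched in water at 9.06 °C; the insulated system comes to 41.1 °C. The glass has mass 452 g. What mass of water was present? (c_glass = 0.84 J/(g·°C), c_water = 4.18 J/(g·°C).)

Heat lost by the glass = heat gained by the water:
452×0.84×(380 − 41.1) = m×4.18×(41.1 − 9.06)
133.93 m = 128674  ⇒  m ≈ 960.8 g

m ≈ 961 g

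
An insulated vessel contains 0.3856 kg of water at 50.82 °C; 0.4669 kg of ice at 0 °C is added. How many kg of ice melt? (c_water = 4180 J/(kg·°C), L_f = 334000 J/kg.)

m_melted ≈ 0.245 kg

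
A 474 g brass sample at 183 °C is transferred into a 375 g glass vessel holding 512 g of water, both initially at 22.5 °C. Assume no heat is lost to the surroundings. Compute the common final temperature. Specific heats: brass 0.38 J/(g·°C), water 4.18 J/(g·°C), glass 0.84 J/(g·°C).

T_f ≈ 33.5 °C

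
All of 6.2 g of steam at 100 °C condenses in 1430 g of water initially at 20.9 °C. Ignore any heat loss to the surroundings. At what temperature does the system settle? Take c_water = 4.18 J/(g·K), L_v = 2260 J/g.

T_f ≈ 23.6 °C

Conservation of energy gives ΣQ = 0:
steam→water at 100 °C releases m L_v = 6.2×2260 = 14012
  condensed water 100 °C→T: 25.92(T − 100)
  original water: 5977.4(T − 20.9)
6003.3 T = 14012 + 2591.6 + 124928 = 141531
T ≈ 23.58 °C (< 100 °C, so full condensation is consistent).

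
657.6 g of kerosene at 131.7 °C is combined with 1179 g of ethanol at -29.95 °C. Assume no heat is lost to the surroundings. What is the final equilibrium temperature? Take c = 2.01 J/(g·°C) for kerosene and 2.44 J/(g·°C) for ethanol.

T_f ≈ 20.9 °C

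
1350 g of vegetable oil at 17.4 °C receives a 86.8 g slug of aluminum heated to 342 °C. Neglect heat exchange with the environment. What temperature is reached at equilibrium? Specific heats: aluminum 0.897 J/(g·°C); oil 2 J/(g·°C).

With ΣQ=0 the equilibrium temperature is the m·c-weighted mean:
T_f = (77.86×342 + 2700×17.4) / (77.86 + 2700)
    = 73608 / 2777.9 ≈ 26.50 °C

T_f ≈ 26.5 °C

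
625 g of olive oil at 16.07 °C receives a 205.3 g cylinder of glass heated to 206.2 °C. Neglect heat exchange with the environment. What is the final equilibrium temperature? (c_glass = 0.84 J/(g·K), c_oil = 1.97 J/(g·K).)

T_f ≈ 39.4 °C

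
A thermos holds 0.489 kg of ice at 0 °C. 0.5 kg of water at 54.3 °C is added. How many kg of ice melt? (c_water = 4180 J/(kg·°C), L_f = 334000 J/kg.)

Cooling the water to 0 °C releases 0.5×4180×54.3 = 113487 J.
Melting all 0.489 kg of ice would need 0.489×334000 = 163326 J.
Since 113487 < 163326 J, not all the ice melts; equilibrium is at 0 °C.
m_melt = 113487 / L_f = 0.3398 kg.

m_melted ≈ 0.34 kg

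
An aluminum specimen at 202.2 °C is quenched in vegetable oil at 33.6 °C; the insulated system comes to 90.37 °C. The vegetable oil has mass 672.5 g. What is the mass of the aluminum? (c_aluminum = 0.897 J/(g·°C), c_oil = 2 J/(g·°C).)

Heat lost by the aluminum = heat gained by the oil:
m×0.897×(202.2 − 90.37) = 672.5×2×(90.37 − 33.6)
100.31 m = 76356  ⇒  m ≈ 761.2 g

m ≈ 761 g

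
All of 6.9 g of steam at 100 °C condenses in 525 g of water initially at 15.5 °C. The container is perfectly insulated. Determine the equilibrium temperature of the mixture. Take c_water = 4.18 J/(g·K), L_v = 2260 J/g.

T_f ≈ 23.6 °C

Let T be the final temperature. ΣQ_i = 0:
steam→water at 100 °C releases m L_v = 6.9×2260 = 15594
  condensate cools 100→T: 6.9×4.18×(T − 100) = 28.84(T − 100)
  original water: 2194.5(T − 15.5)
2223.3 T = 15594 + 2884.2 + 34015 = 52493
T ≈ 23.61 °C (< 100 °C, so full condensation is consistent).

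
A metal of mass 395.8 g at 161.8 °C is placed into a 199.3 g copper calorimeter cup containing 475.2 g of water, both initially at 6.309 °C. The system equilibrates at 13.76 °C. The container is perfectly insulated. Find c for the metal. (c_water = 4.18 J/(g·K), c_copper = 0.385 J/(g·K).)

Setting the total heat transfer to zero:
395.8×c×(13.76 − 161.8) + 475.2×4.18×(13.76 − 6.309) + 199.3×0.385×(13.76 − 6.309) = 0
-58594 c = -15372
c = -15372/-58594 ≈ 0.2623 J/(g·K)

c ≈ 0.262 J/(g·K)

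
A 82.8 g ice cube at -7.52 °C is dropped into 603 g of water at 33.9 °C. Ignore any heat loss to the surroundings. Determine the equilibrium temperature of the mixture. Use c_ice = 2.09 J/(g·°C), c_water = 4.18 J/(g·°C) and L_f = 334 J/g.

Conservation of energy gives ΣQ = 0:
ice -7.52→0 °C: 82.8×2.09×7.52 = 1301.4
  melt ice: 82.8×334 = 27655
  meltwater 0→T: 82.8×4.18×T = 346.1 T
  water: 2520.5(T − 33.9)
2866.6 T = 85446 − 28957 = 56490
T ≈ 19.71 °C. Since T > 0 °C, the all-ice-melts assumption holds.

T_f ≈ 19.7 °C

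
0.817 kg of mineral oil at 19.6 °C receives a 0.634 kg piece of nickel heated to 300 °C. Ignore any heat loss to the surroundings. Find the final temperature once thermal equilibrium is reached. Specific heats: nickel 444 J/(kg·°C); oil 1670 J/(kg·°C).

T_f ≈ 67.6 °C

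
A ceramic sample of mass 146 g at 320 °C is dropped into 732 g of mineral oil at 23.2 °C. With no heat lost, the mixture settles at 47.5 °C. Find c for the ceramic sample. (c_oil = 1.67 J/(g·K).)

m_s c (T_s − T_f) = m_oil c_oil (T_f − T_0):
146×c×(320 − 47.5) = 732×1.67×(47.5 − 23.2)
39785 c = 29705  ⇒  c ≈ 0.7466 J/(g·K)

c ≈ 0.747 J/(g·K)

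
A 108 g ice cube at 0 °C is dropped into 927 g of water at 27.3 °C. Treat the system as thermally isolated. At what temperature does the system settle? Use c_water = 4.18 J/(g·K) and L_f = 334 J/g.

Conservation of energy gives ΣQ = 0:
latent heat to melt: 108×334 = 36072
  meltwater 0→T: 108×4.18×T = 451.44 T
  water: 3874.9(T − 27.3)
4326.3 T = 105784 − 36072 = 69712
T ≈ 16.11 °C. Since T > 0 °C, the all-ice-melts assumption holds.

T_f ≈ 16.1 °C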